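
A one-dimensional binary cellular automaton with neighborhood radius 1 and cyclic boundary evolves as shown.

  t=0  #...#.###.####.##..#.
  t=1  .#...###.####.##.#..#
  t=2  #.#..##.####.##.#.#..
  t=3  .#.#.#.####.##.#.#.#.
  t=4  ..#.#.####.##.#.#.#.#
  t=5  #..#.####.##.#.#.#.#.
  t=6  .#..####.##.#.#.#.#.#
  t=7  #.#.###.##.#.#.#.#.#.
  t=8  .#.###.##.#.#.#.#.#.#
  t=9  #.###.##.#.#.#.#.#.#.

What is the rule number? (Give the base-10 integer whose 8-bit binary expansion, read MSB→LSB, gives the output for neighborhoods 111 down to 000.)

184

  ###|#  b7=1 t=0,i=7
  ##.|.  b6=0 t=0,i=8
  #.#|#  b5=1 t=0,i=5
  #..|#  b4=1 t=0,i=1
  .##|#  b3=1 t=0,i=6
  .#.|.  b2=0 t=0,i=0
  ..#|.  b1=0 t=0,i=3
  ...|.  b0=0 t=0,i=2
  bits 10111000 = 184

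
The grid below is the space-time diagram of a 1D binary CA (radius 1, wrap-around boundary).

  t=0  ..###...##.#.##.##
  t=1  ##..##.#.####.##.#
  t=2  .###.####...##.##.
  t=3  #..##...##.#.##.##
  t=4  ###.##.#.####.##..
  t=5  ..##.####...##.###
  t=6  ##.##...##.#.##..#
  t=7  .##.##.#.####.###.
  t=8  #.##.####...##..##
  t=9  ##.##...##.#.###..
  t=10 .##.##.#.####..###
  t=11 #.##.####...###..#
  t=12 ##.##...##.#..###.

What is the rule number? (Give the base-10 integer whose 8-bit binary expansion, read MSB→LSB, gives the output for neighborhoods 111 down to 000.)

  nb ###: next=.  (t=0,i=3, bit7=0)
  nb ##.: next=#  (t=0,i=4, bit6=1)
  nb #.#: next=#  (t=0,i=10, bit5=1)
  nb #..: next=#  (t=0,i=0, bit4=1)
  nb .##: next=.  (t=0,i=2, bit3=0)
  nb .#.: next=#  (t=0,i=11, bit2=1)
  nb ..#: next=#  (t=0,i=1, bit1=1)
  nb ...: next=.  (t=0,i=6, bit0=0)
  bits 01110110 = 118

118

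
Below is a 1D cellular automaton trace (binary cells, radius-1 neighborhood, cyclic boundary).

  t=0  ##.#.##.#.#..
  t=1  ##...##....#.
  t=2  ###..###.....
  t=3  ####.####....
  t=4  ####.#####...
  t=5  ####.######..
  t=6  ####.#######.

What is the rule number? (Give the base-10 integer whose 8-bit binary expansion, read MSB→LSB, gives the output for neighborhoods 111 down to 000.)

  nb ###: next=#  (t=2,i=1, bit7=1)
  nb ##.: next=#  (t=0,i=1, bit6=1)
  nb #.#: next=.  (t=0,i=2, bit5=0)
  nb #..: next=#  (t=0,i=11, bit4=1)
  nb .##: next=#  (t=0,i=0, bit3=1)
  nb .#.: next=.  (t=0,i=3, bit2=0)
  nb ..#: next=.  (t=0,i=12, bit1=0)
  nb ...: next=.  (t=1,i=3, bit0=0)
  bits 11011000 = 216

216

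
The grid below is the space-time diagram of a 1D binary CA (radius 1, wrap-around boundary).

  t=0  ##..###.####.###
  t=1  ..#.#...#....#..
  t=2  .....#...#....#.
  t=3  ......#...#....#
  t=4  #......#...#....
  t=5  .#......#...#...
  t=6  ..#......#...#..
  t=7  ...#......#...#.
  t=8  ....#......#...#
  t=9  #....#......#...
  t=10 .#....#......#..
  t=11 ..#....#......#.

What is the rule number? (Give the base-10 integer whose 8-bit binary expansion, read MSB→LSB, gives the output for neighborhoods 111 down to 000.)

  nb ###: next=.  (t=0,i=0, bit7=0)
  nb ##.: next=.  (t=0,i=1, bit6=0)
  nb #.#: next=.  (t=0,i=7, bit5=0)
  nb #..: next=#  (t=0,i=2, bit4=1)
  nb .##: next=#  (t=0,i=4, bit3=1)
  nb .#.: next=.  (t=1,i=2, bit2=0)
  nb ..#: next=.  (t=0,i=3, bit1=0)
  nb ...: next=.  (t=1,i=0, bit0=0)
  bits 00011000 = 24

24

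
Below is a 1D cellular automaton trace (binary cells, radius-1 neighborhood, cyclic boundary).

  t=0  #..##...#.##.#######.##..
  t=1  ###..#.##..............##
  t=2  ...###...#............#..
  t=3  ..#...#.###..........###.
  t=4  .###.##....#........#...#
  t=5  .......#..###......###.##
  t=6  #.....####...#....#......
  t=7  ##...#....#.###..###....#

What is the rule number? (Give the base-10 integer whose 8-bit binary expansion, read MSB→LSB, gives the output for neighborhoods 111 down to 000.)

22

  ### -> .   bit 7 = 0  t=0,i=14
  ##. -> .   bit 6 = 0  t=0,i=4
  #.# -> .   bit 5 = 0  t=0,i=9
  #.. -> #   bit 4 = 1  t=0,i=1
  .## -> .   bit 3 = 0  t=0,i=3
  .#. -> #   bit 2 = 1  t=0,i=0
  ..# -> #   bit 1 = 1  t=0,i=2
  ... -> .   bit 0 = 0  t=0,i=6
  bits 00010110 = 22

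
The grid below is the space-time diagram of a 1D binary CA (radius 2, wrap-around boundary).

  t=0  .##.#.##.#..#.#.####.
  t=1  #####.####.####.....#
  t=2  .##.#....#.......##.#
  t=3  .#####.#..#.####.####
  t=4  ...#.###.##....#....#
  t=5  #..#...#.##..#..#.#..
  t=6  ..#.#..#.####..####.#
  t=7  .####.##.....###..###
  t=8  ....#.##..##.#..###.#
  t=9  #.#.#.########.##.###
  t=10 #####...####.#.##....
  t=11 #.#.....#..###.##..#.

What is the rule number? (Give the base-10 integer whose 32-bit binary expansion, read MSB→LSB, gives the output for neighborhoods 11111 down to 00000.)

  [31] ##### => #  t=1,i=1
  [30] ####. => .  t=0,i=18
  [29] ###.# => #  t=1,i=4
  [28] ###.. => .  t=0,i=19
  [27] ##.## => .  t=1,i=5
  [26] ##.#. => #  t=0,i=3
  [25] ##..# => #  t=0,i=20
  [24] ##... => .  t=1,i=15
  [23] #.### => .  t=0,i=16
  [22] #.##. => #  t=0,i=6
  [21] #.#.# => #  t=0,i=4
  [20] #.#.. => #  t=0,i=9
  [19] #..## => #  t=0,i=0
  [18] #..#. => #  t=0,i=11
  [17] #...# => .  t=4,i=1
  [16] #.... => .  t=1,i=16
  [15] .#### => .  t=0,i=17
  [14] .###. => .  t=4,i=6
  [13] .##.# => #  t=0,i=2
  [12] .##.. => #  t=4,i=10
  [11] .#.## => .  t=0,i=5
  [10] .#.#. => #  t=0,i=13
  [9] .#..# => .  t=0,i=10
  [8] .#... => #  t=2,i=5
  [7] ..### => #  t=1,i=20
  [6] ..##. => #  t=0,i=1
  [5] ..#.# => #  t=0,i=12
  [4] ..#.. => .  t=2,i=9
  [3] ...## => .  t=1,i=19
  [2] ...#. => .  t=2,i=8
  [1] ....# => #  t=1,i=18
  [0] ..... => #  t=1,i=17
  bits 10100110011111000011010111100011 = 2793158115

2793158115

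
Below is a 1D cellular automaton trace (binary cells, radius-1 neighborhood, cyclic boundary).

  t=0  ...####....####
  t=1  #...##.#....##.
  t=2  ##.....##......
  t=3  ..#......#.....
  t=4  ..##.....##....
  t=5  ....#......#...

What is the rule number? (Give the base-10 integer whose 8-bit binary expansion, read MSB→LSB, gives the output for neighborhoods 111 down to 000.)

148

  nb ###: next=#  (t=0,i=4, bit7=1)
  nb ##.: next=.  (t=0,i=6, bit6=0)
  nb #.#: next=.  (t=1,i=6, bit5=0)
  nb #..: next=#  (t=0,i=0, bit4=1)
  nb .##: next=.  (t=0,i=3, bit3=0)
  nb .#.: next=#  (t=1,i=0, bit2=1)
  nb ..#: next=.  (t=0,i=2, bit1=0)
  nb ...: next=.  (t=0,i=1, bit0=0)
  bits 10010100 = 148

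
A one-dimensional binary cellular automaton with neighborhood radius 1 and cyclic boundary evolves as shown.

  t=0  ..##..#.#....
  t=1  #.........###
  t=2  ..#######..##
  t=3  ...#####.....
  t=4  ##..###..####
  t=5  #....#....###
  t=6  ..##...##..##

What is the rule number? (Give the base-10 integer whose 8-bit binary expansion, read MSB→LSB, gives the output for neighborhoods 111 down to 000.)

  ###|#  b7=1 t=1,i=11
  ##.|.  b6=0 t=0,i=3
  #.#|.  b5=0 t=0,i=7
  #..|.  b4=0 t=0,i=4
  .##|.  b3=0 t=0,i=2
  .#.|.  b2=0 t=0,i=6
  ..#|.  b1=0 t=0,i=1
  ...|#  b0=1 t=0,i=0
  bits 10000001 = 129

129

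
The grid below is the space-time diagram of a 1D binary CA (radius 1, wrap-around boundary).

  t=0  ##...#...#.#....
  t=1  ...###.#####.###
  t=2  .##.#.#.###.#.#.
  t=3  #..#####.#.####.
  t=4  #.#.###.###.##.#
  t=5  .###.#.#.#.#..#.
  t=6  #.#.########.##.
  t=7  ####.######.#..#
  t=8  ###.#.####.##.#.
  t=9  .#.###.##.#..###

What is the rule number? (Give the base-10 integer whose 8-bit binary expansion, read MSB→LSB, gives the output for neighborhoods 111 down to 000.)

  nb ###: next=#  (t=1,i=4, bit7=1)
  nb ##.: next=.  (t=0,i=1, bit6=0)
  nb #.#: next=#  (t=0,i=10, bit5=1)
  nb #..: next=.  (t=0,i=2, bit4=0)
  nb .##: next=.  (t=0,i=0, bit3=0)
  nb .#.: next=#  (t=0,i=5, bit2=1)
  nb ..#: next=#  (t=0,i=4, bit1=1)
  nb ...: next=#  (t=0,i=3, bit0=1)
  bits 10100111 = 167

167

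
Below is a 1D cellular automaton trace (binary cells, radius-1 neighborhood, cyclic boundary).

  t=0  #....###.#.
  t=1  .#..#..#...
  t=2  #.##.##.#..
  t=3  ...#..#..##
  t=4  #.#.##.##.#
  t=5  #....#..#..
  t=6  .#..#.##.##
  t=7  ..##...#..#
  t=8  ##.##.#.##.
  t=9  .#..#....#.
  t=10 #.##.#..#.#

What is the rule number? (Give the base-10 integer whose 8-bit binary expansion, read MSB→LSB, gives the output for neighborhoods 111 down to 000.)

82

  nb ###: next=.  (t=0,i=6, bit7=0)
  nb ##.: next=#  (t=0,i=7, bit6=1)
  nb #.#: next=.  (t=0,i=8, bit5=0)
  nb #..: next=#  (t=0,i=1, bit4=1)
  nb .##: next=.  (t=0,i=5, bit3=0)
  nb .#.: next=.  (t=0,i=0, bit2=0)
  nb ..#: next=#  (t=0,i=4, bit1=1)
  nb ...: next=.  (t=0,i=2, bit0=0)
  bits 01010010 = 82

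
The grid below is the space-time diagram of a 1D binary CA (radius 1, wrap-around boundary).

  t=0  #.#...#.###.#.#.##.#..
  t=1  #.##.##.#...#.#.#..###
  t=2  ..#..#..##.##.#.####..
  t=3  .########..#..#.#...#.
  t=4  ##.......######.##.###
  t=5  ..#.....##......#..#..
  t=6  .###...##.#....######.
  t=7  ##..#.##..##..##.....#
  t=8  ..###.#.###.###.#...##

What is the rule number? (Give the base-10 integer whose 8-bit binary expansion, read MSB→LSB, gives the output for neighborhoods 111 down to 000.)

30

  nb ###: next=.  (t=0,i=9, bit7=0)
  nb ##.: next=.  (t=0,i=10, bit6=0)
  nb #.#: next=.  (t=0,i=1, bit5=0)
  nb #..: next=#  (t=0,i=3, bit4=1)
  nb .##: next=#  (t=0,i=8, bit3=1)
  nb .#.: next=#  (t=0,i=0, bit2=1)
  nb ..#: next=#  (t=0,i=5, bit1=1)
  nb ...: next=.  (t=0,i=4, bit0=0)
  bits 00011110 = 30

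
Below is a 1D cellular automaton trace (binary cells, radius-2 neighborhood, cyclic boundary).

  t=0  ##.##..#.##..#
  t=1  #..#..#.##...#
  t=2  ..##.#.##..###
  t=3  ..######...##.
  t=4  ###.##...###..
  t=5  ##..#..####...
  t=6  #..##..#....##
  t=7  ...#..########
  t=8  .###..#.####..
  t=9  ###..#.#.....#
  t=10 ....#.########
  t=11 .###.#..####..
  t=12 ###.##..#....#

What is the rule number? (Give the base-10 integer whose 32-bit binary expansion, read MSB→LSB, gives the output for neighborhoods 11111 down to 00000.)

2222419423

  nb #####: next=#  (t=3,i=4, bit31=1)
  nb ####.: next=.  (t=3,i=6, bit30=0)
  nb ###.#: next=.  (t=0,i=1, bit29=0)
  nb ###..: next=.  (t=2,i=13, bit28=0)
  nb ##.##: next=.  (t=0,i=2, bit27=0)
  nb ##.#.: next=#  (t=2,i=4, bit26=1)
  nb ##..#: next=.  (t=0,i=5, bit25=0)
  nb ##...: next=.  (t=1,i=10, bit24=0)
  nb #.###: next=.  (t=8,i=8, bit23=0)
  nb #.##.: next=#  (t=0,i=3, bit22=1)
  nb #.#.#: next=#  (t=2,i=5, bit21=1)
  nb #.#..: next=#  (t=9,i=7, bit20=1)
  nb #..##: next=.  (t=0,i=12, bit19=0)
  nb #..#.: next=#  (t=0,i=6, bit18=1)
  nb #...#: next=#  (t=1,i=11, bit17=1)
  nb #....: next=#  (t=6,i=9, bit16=1)
  nb .####: next=.  (t=3,i=3, bit15=0)
  nb .###.: next=#  (t=0,i=0, bit14=1)
  nb .##.#: next=#  (t=2,i=3, bit13=1)
  nb .##..: next=.  (t=0,i=4, bit12=0)
  nb .#.##: next=#  (t=0,i=8, bit11=1)
  nb .#.#.: next=#  (t=9,i=6, bit10=1)
  nb .#..#: next=.  (t=1,i=4, bit9=0)
  nb .#...: next=#  (t=6,i=8, bit8=1)
  nb ..###: next=#  (t=0,i=13, bit7=1)
  nb ..##.: next=#  (t=1,i=13, bit6=1)
  nb ..#.#: next=.  (t=0,i=7, bit5=0)
  nb ..#..: next=#  (t=1,i=3, bit4=1)
  nb ...##: next=#  (t=1,i=12, bit3=1)
  nb ...#.: next=#  (t=7,i=2, bit2=1)
  nb ....#: next=#  (t=6,i=10, bit1=1)
  nb .....: next=#  (t=9,i=10, bit0=1)
  bits 10000100011101110110110111011111 = 2222419423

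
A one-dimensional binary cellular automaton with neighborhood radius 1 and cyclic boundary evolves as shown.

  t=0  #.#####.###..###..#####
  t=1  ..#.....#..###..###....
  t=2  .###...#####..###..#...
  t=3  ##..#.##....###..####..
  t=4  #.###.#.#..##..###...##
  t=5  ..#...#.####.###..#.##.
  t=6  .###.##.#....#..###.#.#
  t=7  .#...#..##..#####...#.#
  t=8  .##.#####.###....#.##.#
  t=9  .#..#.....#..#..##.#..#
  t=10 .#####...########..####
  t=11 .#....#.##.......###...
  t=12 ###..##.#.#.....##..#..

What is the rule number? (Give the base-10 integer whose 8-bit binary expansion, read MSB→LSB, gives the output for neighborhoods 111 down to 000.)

30

  ###|.  b7=0 t=0,i=3
  ##.|.  b6=0 t=0,i=0
  #.#|.  b5=0 t=0,i=1
  #..|#  b4=1 t=0,i=11
  .##|#  b3=1 t=0,i=2
  .#.|#  b2=1 t=1,i=2
  ..#|#  b1=1 t=0,i=12
  ...|.  b0=0 t=1,i=0
  bits 00011110 = 30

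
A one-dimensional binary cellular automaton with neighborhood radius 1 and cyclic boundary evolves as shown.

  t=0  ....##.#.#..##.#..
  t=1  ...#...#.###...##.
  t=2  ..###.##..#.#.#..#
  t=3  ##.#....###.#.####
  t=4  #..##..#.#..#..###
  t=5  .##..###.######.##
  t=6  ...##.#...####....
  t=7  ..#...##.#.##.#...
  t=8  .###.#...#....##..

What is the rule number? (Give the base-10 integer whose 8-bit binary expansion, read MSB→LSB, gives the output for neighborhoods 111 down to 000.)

150

  ###|#  b7=1 t=1,i=10
  ##.|.  b6=0 t=0,i=5
  #.#|.  b5=0 t=0,i=6
  #..|#  b4=1 t=0,i=10
  .##|.  b3=0 t=0,i=4
  .#.|#  b2=1 t=0,i=7
  ..#|#  b1=1 t=0,i=3
  ...|.  b0=0 t=0,i=0
  bits 10010110 = 150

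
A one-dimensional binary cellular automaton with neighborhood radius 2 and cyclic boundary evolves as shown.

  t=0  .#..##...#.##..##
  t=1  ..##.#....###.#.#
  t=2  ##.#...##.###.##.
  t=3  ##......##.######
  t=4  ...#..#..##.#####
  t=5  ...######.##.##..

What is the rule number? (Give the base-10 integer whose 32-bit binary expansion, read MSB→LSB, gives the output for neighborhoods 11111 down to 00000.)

  [31] ##### => #  t=3,i=13
  [30] ####. => .  t=3,i=0
  [29] ###.# => #  t=1,i=12
  [28] ###.. => .  t=3,i=1
  [27] ##.## => #  t=2,i=9
  [26] ##.#. => .  t=0,i=0
  [25] ##..# => .  t=0,i=13
  [24] ##... => .  t=0,i=6
  [23] #.### => .  t=2,i=10
  [22] #.##. => #  t=0,i=11
  [21] #.#.# => #  t=1,i=14
  [20] #.#.. => .  t=0,i=1
  [19] #..## => #  t=0,i=3
  [18] #..#. => #  t=4,i=5
  [17] #...# => .  t=0,i=7
  [16] #.... => #  t=1,i=7
  [15] .#### => #  t=3,i=12
  [14] .###. => #  t=1,i=11
  [13] .##.# => #  t=0,i=16
  [12] .##.. => #  t=0,i=5
  [11] .#.## => #  t=0,i=10
  [10] .#.#. => #  t=1,i=15
  [9] .#..# => #  t=0,i=2
  [8] .#... => .  t=1,i=6
  [7] ..### => #  t=1,i=10
  [6] ..##. => .  t=0,i=4
  [5] ..#.# => .  t=0,i=9
  [4] ..#.. => #  t=4,i=3
  [3] ...## => .  t=1,i=9
  [2] ...#. => .  t=0,i=8
  [1] ....# => #  t=1,i=8
  [0] ..... => .  t=3,i=4
  bits 10101000011011011111111010010010 = 2825780882

2825780882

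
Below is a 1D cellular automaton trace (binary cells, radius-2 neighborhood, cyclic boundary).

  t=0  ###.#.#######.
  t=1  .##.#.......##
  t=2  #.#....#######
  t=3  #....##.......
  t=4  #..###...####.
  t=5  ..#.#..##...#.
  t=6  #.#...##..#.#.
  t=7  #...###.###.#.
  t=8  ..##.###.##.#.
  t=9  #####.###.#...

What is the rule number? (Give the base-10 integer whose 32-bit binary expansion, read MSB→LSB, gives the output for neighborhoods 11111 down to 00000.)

707682427

  [31] ##### => .  t=0,i=8
  [30] ####. => .  t=0,i=11
  [29] ###.# => #  t=0,i=2
  [28] ###.. => .  t=4,i=5
  [27] ##.## => #  t=0,i=13
  [26] ##.#. => .  t=0,i=3
  [25] ##..# => #  t=6,i=8
  [24] ##... => .  t=3,i=7
  [23] #.### => .  t=0,i=0
  [22] #.##. => .  t=1,i=1
  [21] #.#.# => #  t=0,i=4
  [20] #.#.. => .  t=1,i=4
  [19] #..## => #  t=4,i=2
  [18] #..#. => #  t=6,i=9
  [17] #...# => #  t=4,i=7
  [16] #.... => .  t=1,i=6
  [15] .#### => .  t=0,i=7
  [14] .###. => #  t=0,i=1
  [13] .##.# => #  t=1,i=2
  [12] .##.. => .  t=3,i=6
  [11] .#.## => .  t=0,i=5
  [10] .#.#. => .  t=5,i=3
  [9] .#..# => .  t=4,i=1
  [8] .#... => .  t=1,i=5
  [7] ..### => .  t=2,i=7
  [6] ..##. => #  t=1,i=12
  [5] ..#.# => #  t=5,i=2
  [4] ..#.. => #  t=3,i=0
  [3] ...## => #  t=1,i=11
  [2] ...#. => .  t=3,i=13
  [1] ....# => #  t=1,i=10
  [0] ..... => #  t=1,i=7
  bits 00101010001011100110000001111011 = 707682427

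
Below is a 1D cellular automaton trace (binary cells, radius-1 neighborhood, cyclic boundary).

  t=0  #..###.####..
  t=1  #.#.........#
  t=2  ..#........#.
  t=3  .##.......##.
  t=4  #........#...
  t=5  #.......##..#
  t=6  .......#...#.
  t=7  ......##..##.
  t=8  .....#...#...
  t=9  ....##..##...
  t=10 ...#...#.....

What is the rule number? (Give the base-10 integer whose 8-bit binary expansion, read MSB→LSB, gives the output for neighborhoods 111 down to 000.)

  nb ###: next=.  (t=0,i=4, bit7=0)
  nb ##.: next=.  (t=0,i=5, bit6=0)
  nb #.#: next=.  (t=0,i=6, bit5=0)
  nb #..: next=.  (t=0,i=1, bit4=0)
  nb .##: next=.  (t=0,i=3, bit3=0)
  nb .#.: next=#  (t=0,i=0, bit2=1)
  nb ..#: next=#  (t=0,i=2, bit1=1)
  nb ...: next=.  (t=1,i=4, bit0=0)
  bits 00000110 = 6

6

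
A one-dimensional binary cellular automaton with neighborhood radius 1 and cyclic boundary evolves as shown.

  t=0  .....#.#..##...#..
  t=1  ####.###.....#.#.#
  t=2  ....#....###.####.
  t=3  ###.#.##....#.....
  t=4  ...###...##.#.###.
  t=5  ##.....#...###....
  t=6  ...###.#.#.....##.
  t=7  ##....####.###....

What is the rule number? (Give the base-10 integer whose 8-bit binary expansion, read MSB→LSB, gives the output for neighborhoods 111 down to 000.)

37

  nb ###: next=.  (t=1,i=0, bit7=0)
  nb ##.: next=.  (t=0,i=11, bit6=0)
  nb #.#: next=#  (t=0,i=6, bit5=1)
  nb #..: next=.  (t=0,i=8, bit4=0)
  nb .##: next=.  (t=0,i=10, bit3=0)
  nb .#.: next=#  (t=0,i=5, bit2=1)
  nb ..#: next=.  (t=0,i=4, bit1=0)
  nb ...: next=#  (t=0,i=0, bit0=1)
  bits 00100101 = 37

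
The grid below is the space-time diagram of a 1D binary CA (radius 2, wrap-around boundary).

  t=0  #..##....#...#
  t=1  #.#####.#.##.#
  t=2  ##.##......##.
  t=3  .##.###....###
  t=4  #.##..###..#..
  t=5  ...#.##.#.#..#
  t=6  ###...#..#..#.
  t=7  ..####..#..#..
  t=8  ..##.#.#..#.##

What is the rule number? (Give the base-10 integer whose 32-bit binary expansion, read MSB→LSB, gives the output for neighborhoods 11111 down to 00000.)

  nb #####: next=#  (t=1,i=4, bit31=1)
  nb ####.: next=.  (t=1,i=5, bit30=0)
  nb ###.#: next=.  (t=1,i=6, bit29=0)
  nb ###..: next=#  (t=3,i=6, bit28=1)
  nb ##.##: next=#  (t=1,i=1, bit27=1)
  nb ##.#.: next=.  (t=1,i=7, bit26=0)
  nb ##..#: next=.  (t=0,i=1, bit25=0)
  nb ##...: next=#  (t=0,i=5, bit24=1)
  nb #.###: next=.  (t=1,i=2, bit23=0)
  nb #.##.: next=.  (t=1,i=10, bit22=0)
  nb #.#.#: next=.  (t=1,i=8, bit21=0)
  nb #.#..: next=.  (t=5,i=10, bit20=0)
  nb #..##: next=#  (t=0,i=2, bit19=1)
  nb #..#.: next=#  (t=4,i=10, bit18=1)
  nb #...#: next=#  (t=0,i=11, bit17=1)
  nb #....: next=#  (t=0,i=6, bit16=1)
  nb .####: next=#  (t=1,i=3, bit15=1)
  nb .###.: next=.  (t=3,i=5, bit14=0)
  nb .##.#: next=#  (t=1,i=0, bit13=1)
  nb .##..: next=#  (t=0,i=0, bit12=1)
  nb .#.##: next=.  (t=1,i=9, bit11=0)
  nb .#.#.: next=#  (t=5,i=9, bit10=1)
  nb .#..#: next=.  (t=4,i=12, bit9=0)
  nb .#...: next=#  (t=0,i=10, bit8=1)
  nb ..###: next=#  (t=3,i=11, bit7=1)
  nb ..##.: next=#  (t=0,i=3, bit6=1)
  nb ..#.#: next=.  (t=4,i=0, bit5=0)
  nb ..#..: next=.  (t=0,i=9, bit4=0)
  nb ...##: next=.  (t=0,i=12, bit3=0)
  nb ...#.: next=#  (t=0,i=8, bit2=1)
  nb ....#: next=.  (t=0,i=7, bit1=0)
  nb .....: next=.  (t=2,i=7, bit0=0)
  bits 10011001000011111011010111000100 = 2567943620

2567943620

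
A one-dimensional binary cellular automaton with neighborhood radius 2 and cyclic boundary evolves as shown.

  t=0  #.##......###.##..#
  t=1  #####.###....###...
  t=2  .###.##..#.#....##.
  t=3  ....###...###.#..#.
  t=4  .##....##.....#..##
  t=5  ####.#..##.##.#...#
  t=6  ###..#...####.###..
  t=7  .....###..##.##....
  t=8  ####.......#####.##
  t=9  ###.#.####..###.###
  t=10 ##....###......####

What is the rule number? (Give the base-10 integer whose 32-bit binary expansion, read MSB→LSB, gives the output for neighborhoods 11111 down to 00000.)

  ##### -> #   bit 31 = 1  t=1,i=2
  ####. -> #   bit 30 = 1  t=1,i=3
  ###.# -> .   bit 29 = 0  t=0,i=12
  ###.. -> .   bit 28 = 0  t=1,i=8
  ##.## -> #   bit 27 = 1  t=0,i=1
  ##.#. -> .   bit 26 = 0  t=3,i=13
  ##..# -> .   bit 25 = 0  t=0,i=16
  ##... -> #   bit 24 = 1  t=0,i=4
  #.### -> #   bit 23 = 1  t=1,i=6
  #.##. -> #   bit 22 = 1  t=0,i=2
  #.#.# -> .   bit 21 = 0  t=9,i=4
  #.#.. -> #   bit 20 = 1  t=2,i=11
  #..## -> .   bit 19 = 0  t=0,i=17
  #..#. -> .   bit 18 = 0  t=2,i=8
  #...# -> #   bit 17 = 1  t=1,i=17
  #.... -> .   bit 16 = 0  t=0,i=5
  .#### -> #   bit 15 = 1  t=1,i=1
  .###. -> .   bit 14 = 0  t=0,i=11
  .##.# -> #   bit 13 = 1  t=0,i=0
  .##.. -> #   bit 12 = 1  t=0,i=3
  .#.## -> .   bit 11 = 0  t=9,i=5
  .#.#. -> #   bit 10 = 1  t=2,i=10
  .#..# -> .   bit 9 = 0  t=3,i=15
  .#... -> #   bit 8 = 1  t=2,i=12
  ..### -> .   bit 7 = 0  t=0,i=10
  ..##. -> .   bit 6 = 0  t=0,i=18
  ..#.# -> .   bit 5 = 0  t=2,i=9
  ..#.. -> #   bit 4 = 1  t=3,i=17
  ...## -> .   bit 3 = 0  t=0,i=9
  ...#. -> .   bit 2 = 0  t=4,i=13
  ....# -> #   bit 1 = 1  t=0,i=8
  ..... -> #   bit 0 = 1  t=0,i=6
  bits 11001001110100101011010100010011 = 3386029331

3386029331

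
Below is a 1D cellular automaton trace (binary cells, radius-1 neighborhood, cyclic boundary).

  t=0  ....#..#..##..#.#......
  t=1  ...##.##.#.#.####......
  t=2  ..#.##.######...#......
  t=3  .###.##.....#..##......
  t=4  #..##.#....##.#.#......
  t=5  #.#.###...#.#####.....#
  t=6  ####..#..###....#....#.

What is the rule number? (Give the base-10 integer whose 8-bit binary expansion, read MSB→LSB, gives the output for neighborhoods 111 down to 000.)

102

  nb ###: next=.  (t=1,i=14, bit7=0)
  nb ##.: next=#  (t=0,i=11, bit6=1)
  nb #.#: next=#  (t=0,i=15, bit5=1)
  nb #..: next=.  (t=0,i=5, bit4=0)
  nb .##: next=.  (t=0,i=10, bit3=0)
  nb .#.: next=#  (t=0,i=4, bit2=1)
  nb ..#: next=#  (t=0,i=3, bit1=1)
  nb ...: next=.  (t=0,i=0, bit0=0)
  bits 01100110 = 102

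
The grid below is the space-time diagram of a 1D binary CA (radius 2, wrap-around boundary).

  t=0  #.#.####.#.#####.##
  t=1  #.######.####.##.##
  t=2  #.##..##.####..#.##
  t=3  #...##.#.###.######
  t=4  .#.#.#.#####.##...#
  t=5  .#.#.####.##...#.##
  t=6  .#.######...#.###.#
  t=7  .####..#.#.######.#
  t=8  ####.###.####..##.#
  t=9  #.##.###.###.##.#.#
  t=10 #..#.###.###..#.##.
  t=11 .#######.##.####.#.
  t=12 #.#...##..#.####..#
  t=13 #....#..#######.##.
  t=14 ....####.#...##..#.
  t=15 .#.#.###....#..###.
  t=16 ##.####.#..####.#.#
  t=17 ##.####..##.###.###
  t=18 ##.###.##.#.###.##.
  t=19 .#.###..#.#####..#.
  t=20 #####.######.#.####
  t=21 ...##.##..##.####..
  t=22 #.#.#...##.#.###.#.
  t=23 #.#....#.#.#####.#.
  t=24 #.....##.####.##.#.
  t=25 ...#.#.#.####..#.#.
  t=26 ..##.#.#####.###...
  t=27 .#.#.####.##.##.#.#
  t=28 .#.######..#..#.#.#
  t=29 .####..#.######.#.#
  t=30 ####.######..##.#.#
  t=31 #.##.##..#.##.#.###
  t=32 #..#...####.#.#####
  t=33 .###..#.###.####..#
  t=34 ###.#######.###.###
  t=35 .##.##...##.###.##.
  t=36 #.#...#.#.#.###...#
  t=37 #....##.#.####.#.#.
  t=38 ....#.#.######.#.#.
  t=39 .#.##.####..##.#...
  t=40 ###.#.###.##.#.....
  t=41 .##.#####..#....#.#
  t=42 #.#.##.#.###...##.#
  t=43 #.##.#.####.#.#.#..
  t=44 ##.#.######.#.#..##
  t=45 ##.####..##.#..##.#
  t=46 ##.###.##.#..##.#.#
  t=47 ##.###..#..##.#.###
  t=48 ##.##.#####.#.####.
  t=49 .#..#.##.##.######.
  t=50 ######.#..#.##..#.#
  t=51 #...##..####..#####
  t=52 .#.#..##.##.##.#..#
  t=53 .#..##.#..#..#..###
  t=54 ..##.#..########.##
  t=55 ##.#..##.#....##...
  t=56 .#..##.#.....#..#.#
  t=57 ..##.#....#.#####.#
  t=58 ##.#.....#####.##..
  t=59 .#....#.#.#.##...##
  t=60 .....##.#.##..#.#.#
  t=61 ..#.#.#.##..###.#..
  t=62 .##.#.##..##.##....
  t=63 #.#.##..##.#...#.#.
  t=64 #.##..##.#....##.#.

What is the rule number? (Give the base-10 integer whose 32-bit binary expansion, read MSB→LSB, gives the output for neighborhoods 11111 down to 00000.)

1672276541

  #####|.  b31=0 t=0,i=13
  ####.|#  b30=1 t=0,i=6
  ###.#|#  b29=1 t=0,i=0
  ###..|.  b28=0 t=2,i=12
  ##.##|.  b27=0 t=0,i=16
  ##.#.|.  b26=0 t=0,i=1
  ##..#|#  b25=1 t=2,i=4
  ##...|#  b24=1 t=3,i=1
  #.###|#  b23=1 t=0,i=4
  #.##.|.  b22=0 t=1,i=14
  #.#.#|#  b21=1 t=0,i=2
  #.#..|.  b20=0 t=10,i=0
  #..##|#  b19=1 t=2,i=5
  #..#.|#  b18=1 t=2,i=14
  #...#|.  b17=0 t=3,i=2
  #....|.  b16=0 t=13,i=2
  .####|#  b15=1 t=0,i=5
  .###.|#  b14=1 t=0,i=18
  .##.#|#  b13=1 t=1,i=15
  .##..|.  b12=0 t=2,i=3
  .#.##|#  b11=1 t=0,i=3
  .#.#.|.  b10=0 t=4,i=0
  .#..#|#  b9=1 t=10,i=1
  .#...|.  b8=0 t=12,i=3
  ..###|.  b7=0 t=11,i=1
  ..##.|.  b6=0 t=2,i=6
  ..#.#|#  b5=1 t=2,i=15
  ..#..|#  b4=1 t=13,i=5
  ...##|#  b3=1 t=3,i=3
  ...#.|#  b2=1 t=4,i=17
  ....#|.  b1=0 t=13,i=3
  .....|#  b0=1 t=14,i=1
  bits 01100011101011001110101000111101 = 1672276541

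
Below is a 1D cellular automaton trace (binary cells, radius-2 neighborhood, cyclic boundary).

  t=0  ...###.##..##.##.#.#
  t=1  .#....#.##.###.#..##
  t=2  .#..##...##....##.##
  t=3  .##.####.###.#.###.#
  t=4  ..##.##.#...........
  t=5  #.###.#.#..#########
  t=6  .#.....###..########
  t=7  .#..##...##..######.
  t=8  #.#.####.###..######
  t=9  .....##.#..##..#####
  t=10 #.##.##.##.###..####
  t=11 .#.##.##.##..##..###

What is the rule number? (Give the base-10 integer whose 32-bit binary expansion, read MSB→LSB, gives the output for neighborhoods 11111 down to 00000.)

3675698759

  [31] ##### => #  t=5,i=13
  [30] ####. => #  t=3,i=6
  [29] ###.# => .  t=0,i=5
  [28] ###.. => #  t=6,i=9
  [27] ##.## => #  t=0,i=6
  [26] ##.#. => .  t=0,i=16
  [25] ##..# => #  t=0,i=9
  [24] ##... => #  t=2,i=6
  [23] #.### => .  t=1,i=11
  [22] #.##. => .  t=0,i=7
  [21] #.#.# => .  t=0,i=17
  [20] #.#.. => #  t=0,i=19
  [19] #..## => .  t=0,i=10
  [18] #..#. => #  t=7,i=0
  [17] #...# => #  t=0,i=1
  [16] #.... => .  t=1,i=3
  [15] .#### => #  t=3,i=5
  [14] .###. => .  t=0,i=4
  [13] .##.# => #  t=0,i=12
  [12] .##.. => #  t=0,i=8
  [11] .#.## => .  t=1,i=7
  [10] .#.#. => #  t=0,i=18
  [9] .#..# => #  t=1,i=16
  [8] .#... => .  t=0,i=0
  [7] ..### => .  t=0,i=3
  [6] ..##. => #  t=0,i=11
  [5] ..#.# => .  t=1,i=6
  [4] ..#.. => .  t=7,i=1
  [3] ...## => .  t=0,i=2
  [2] ...#. => #  t=1,i=5
  [1] ....# => #  t=1,i=4
  [0] ..... => #  t=4,i=11
  bits 11011011000101101011011001000111 = 3675698759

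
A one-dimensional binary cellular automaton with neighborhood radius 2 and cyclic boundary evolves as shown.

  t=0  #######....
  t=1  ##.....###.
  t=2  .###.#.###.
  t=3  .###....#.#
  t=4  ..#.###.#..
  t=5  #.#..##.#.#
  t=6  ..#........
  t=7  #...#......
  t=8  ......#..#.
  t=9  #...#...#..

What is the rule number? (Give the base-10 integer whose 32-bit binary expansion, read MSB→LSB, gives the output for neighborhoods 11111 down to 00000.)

588632226

  ##### -> .   bit 31 = 0  t=0,i=2
  ####. -> .   bit 30 = 0  t=0,i=5
  ###.# -> #   bit 29 = 1  t=1,i=9
  ###.. -> .   bit 28 = 0  t=0,i=6
  ##.## -> .   bit 27 = 0  t=1,i=10
  ##.#. -> .   bit 26 = 0  t=2,i=4
  ##..# -> #   bit 25 = 1  t=2,i=10
  ##... -> #   bit 24 = 1  t=0,i=7
  #.### -> .   bit 23 = 0  t=2,i=7
  #.##. -> .   bit 22 = 0  t=1,i=0
  #.#.# -> .   bit 21 = 0  t=2,i=5
  #.#.. -> #   bit 20 = 1  t=4,i=8
  #..## -> .   bit 19 = 0  t=2,i=0
  #..#. -> #   bit 18 = 1  t=8,i=8
  #...# -> .   bit 17 = 0  t=7,i=2
  #.... -> #   bit 16 = 1  t=0,i=8
  .#### -> #   bit 15 = 1  t=0,i=1
  .###. -> #   bit 14 = 1  t=1,i=8
  .##.# -> .   bit 13 = 0  t=5,i=0
  .##.. -> #   bit 12 = 1  t=1,i=1
  .#.## -> .   bit 11 = 0  t=2,i=6
  .#.#. -> .   bit 10 = 0  t=3,i=9
  .#..# -> .   bit 9 = 0  t=5,i=3
  .#... -> .   bit 8 = 0  t=4,i=9
  ..### -> #   bit 7 = 1  t=0,i=0
  ..##. -> .   bit 6 = 0  t=5,i=5
  ..#.# -> #   bit 5 = 1  t=3,i=8
  ..#.. -> .   bit 4 = 0  t=6,i=2
  ...## -> .   bit 3 = 0  t=0,i=10
  ...#. -> .   bit 2 = 0  t=3,i=7
  ....# -> #   bit 1 = 1  t=0,i=9
  ..... -> .   bit 0 = 0  t=1,i=4
  bits 00100011000101011101000010100010 = 588632226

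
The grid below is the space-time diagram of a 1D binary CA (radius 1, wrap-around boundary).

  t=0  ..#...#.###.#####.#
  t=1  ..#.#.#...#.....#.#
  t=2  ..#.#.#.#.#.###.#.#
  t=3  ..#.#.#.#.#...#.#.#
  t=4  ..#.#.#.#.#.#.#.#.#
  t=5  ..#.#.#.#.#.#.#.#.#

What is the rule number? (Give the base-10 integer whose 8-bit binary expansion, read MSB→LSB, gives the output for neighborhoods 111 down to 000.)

69

  nb ###: next=.  (t=0,i=9, bit7=0)
  nb ##.: next=#  (t=0,i=10, bit6=1)
  nb #.#: next=.  (t=0,i=7, bit5=0)
  nb #..: next=.  (t=0,i=0, bit4=0)
  nb .##: next=.  (t=0,i=8, bit3=0)
  nb .#.: next=#  (t=0,i=2, bit2=1)
  nb ..#: next=.  (t=0,i=1, bit1=0)
  nb ...: next=#  (t=0,i=4, bit0=1)
  bits 01000101 = 69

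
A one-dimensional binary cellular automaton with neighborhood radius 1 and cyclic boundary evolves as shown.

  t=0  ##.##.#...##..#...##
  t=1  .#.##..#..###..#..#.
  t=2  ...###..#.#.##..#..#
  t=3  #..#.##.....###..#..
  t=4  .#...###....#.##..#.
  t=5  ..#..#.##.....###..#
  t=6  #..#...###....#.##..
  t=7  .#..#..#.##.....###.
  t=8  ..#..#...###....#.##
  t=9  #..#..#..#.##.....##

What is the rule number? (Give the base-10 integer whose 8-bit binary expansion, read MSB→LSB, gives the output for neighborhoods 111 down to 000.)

88

  [7] ### => .  t=0,i=0
  [6] ##. => #  t=0,i=1
  [5] #.# => .  t=0,i=2
  [4] #.. => #  t=0,i=7
  [3] .## => #  t=0,i=3
  [2] .#. => .  t=0,i=6
  [1] ..# => .  t=0,i=9
  [0] ... => .  t=0,i=8
  bits 01011000 = 88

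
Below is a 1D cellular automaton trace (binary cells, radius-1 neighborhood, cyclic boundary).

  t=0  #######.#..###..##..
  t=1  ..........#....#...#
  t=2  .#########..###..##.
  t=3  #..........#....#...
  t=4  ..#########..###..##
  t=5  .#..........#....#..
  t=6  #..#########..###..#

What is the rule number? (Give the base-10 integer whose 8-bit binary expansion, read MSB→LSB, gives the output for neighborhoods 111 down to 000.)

3

  ###|.  b7=0 t=0,i=1
  ##.|.  b6=0 t=0,i=6
  #.#|.  b5=0 t=0,i=7
  #..|.  b4=0 t=0,i=9
  .##|.  b3=0 t=0,i=0
  .#.|.  b2=0 t=0,i=8
  ..#|#  b1=1 t=0,i=10
  ...|#  b0=1 t=1,i=1
  bits 00000011 = 3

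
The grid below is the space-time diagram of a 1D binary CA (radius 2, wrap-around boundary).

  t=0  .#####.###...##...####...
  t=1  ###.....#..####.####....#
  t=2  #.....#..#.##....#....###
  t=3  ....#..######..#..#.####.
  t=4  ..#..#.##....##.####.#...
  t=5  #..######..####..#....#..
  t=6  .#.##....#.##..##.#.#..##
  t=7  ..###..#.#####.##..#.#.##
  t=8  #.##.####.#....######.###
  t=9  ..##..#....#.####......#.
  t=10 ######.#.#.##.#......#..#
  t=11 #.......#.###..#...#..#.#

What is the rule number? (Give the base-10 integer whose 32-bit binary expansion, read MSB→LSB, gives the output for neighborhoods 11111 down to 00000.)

  [31] ##### => .  t=0,i=3
  [30] ####. => .  t=0,i=4
  [29] ###.# => .  t=0,i=5
  [28] ###.. => .  t=0,i=9
  [27] ##.## => .  t=0,i=6
  [26] ##.#. => .  t=4,i=20
  [25] ##..# => #  t=3,i=13
  [24] ##... => .  t=0,i=10
  [23] #.### => .  t=0,i=7
  [22] #.##. => #  t=2,i=11
  [21] #.#.# => .  t=6,i=1
  [20] #.#.. => .  t=4,i=21
  [19] #..## => .  t=1,i=10
  [18] #..#. => #  t=2,i=8
  [17] #...# => #  t=0,i=11
  [16] #.... => .  t=0,i=23
  [15] .#### => #  t=0,i=2
  [14] .###. => #  t=0,i=8
  [13] .##.# => #  t=4,i=14
  [12] .##.. => #  t=0,i=14
  [11] .#.## => #  t=2,i=10
  [10] .#.#. => #  t=6,i=19
  [9] .#..# => #  t=1,i=9
  [8] .#... => #  t=2,i=18
  [7] ..### => #  t=0,i=1
  [6] ..##. => #  t=0,i=13
  [5] ..#.# => #  t=2,i=9
  [4] ..#.. => .  t=1,i=8
  [3] ...## => #  t=0,i=0
  [2] ...#. => .  t=1,i=7
  [1] ....# => #  t=0,i=24
  [0] ..... => .  t=1,i=5
  bits 00000010010001101111111111101010 = 38207466

38207466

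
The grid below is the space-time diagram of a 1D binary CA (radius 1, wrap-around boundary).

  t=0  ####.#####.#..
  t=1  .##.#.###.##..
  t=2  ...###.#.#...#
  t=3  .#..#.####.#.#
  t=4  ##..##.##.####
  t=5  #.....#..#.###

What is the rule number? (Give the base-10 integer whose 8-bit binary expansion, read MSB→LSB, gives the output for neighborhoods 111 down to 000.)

165

  ###|#  b7=1 t=0,i=1
  ##.|.  b6=0 t=0,i=3
  #.#|#  b5=1 t=0,i=4
  #..|.  b4=0 t=0,i=12
  .##|.  b3=0 t=0,i=0
  .#.|#  b2=1 t=0,i=11
  ..#|.  b1=0 t=0,i=13
  ...|#  b0=1 t=1,i=13
  bits 10100101 = 165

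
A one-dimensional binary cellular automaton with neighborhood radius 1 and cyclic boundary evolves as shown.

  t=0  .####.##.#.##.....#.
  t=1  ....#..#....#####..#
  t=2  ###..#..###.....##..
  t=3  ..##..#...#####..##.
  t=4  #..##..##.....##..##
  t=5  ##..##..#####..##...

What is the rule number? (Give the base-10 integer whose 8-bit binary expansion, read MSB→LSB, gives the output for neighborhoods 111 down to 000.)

81

  ### -> .   bit 7 = 0  t=0,i=2
  ##. -> #   bit 6 = 1  t=0,i=4
  #.# -> .   bit 5 = 0  t=0,i=5
  #.. -> #   bit 4 = 1  t=0,i=13
  .## -> .   bit 3 = 0  t=0,i=1
  .#. -> .   bit 2 = 0  t=0,i=9
  ..# -> .   bit 1 = 0  t=0,i=0
  ... -> #   bit 0 = 1  t=0,i=14
  bits 01010001 = 81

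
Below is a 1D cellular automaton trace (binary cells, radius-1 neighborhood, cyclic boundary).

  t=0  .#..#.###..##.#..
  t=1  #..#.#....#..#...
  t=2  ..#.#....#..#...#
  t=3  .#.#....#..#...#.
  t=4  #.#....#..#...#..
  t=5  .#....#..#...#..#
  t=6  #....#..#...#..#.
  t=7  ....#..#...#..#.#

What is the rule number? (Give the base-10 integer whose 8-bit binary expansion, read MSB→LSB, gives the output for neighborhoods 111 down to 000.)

  ### -> .   bit 7 = 0  t=0,i=7
  ##. -> .   bit 6 = 0  t=0,i=8
  #.# -> #   bit 5 = 1  t=0,i=5
  #.. -> .   bit 4 = 0  t=0,i=2
  .## -> .   bit 3 = 0  t=0,i=6
  .#. -> .   bit 2 = 0  t=0,i=1
  ..# -> #   bit 1 = 1  t=0,i=0
  ... -> .   bit 0 = 0  t=0,i=16
  bits 00100010 = 34

34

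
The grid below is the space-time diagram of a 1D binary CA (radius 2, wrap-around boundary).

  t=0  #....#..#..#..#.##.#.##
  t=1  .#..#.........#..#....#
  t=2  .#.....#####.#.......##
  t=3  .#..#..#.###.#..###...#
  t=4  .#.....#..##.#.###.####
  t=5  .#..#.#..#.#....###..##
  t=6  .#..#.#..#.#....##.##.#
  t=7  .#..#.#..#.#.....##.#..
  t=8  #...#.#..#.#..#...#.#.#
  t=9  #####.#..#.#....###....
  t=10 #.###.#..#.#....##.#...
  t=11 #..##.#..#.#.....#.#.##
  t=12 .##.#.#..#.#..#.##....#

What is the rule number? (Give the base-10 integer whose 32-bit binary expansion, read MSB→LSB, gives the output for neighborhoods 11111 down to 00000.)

  #####|#  b31=1 t=2,i=9
  ####.|#  b30=1 t=2,i=10
  ###.#|#  b29=1 t=2,i=11
  ###..|.  b28=0 t=0,i=0
  ##.##|#  b27=1 t=4,i=18
  ##.#.|.  b26=0 t=0,i=18
  ##..#|#  b25=1 t=5,i=19
  ##...|#  b24=1 t=0,i=1
  #.###|.  b23=0 t=0,i=21
  #.##.|.  b22=0 t=0,i=16
  #.#.#|.  b21=0 t=0,i=19
  #.#..|#  b20=1 t=1,i=1
  #..##|#  b19=1 t=3,i=15
  #..#.|.  b18=0 t=0,i=7
  #...#|#  b17=1 t=3,i=20
  #....|.  b16=0 t=0,i=2
  .####|.  b15=0 t=2,i=8
  .###.|#  b14=1 t=0,i=22
  .##.#|#  b13=1 t=0,i=17
  .##..|#  b12=1 t=8,i=0
  .#.##|.  b11=0 t=0,i=15
  .#.#.|.  b10=0 t=1,i=0
  .#..#|.  b9=0 t=0,i=6
  .#...|.  b8=0 t=1,i=5
  ..###|#  b7=1 t=2,i=7
  ..##.|.  b6=0 t=2,i=21
  ..#.#|#  b5=1 t=0,i=14
  ..#..|.  b4=0 t=0,i=5
  ...##|.  b3=0 t=2,i=6
  ...#.|#  b2=1 t=0,i=4
  ....#|.  b1=0 t=0,i=3
  .....|#  b0=1 t=1,i=7
  bits 11101011000110100111000010100101 = 3944378533

3944378533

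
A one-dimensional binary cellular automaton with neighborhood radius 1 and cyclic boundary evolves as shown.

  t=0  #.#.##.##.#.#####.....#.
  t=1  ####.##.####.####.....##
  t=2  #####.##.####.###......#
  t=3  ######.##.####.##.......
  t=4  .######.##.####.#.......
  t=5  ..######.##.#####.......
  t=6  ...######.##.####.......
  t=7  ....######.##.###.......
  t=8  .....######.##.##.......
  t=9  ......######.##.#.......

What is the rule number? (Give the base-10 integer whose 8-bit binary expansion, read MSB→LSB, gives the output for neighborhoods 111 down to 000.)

  [7] ### => #  t=0,i=13
  [6] ##. => #  t=0,i=5
  [5] #.# => #  t=0,i=1
  [4] #.. => .  t=0,i=17
  [3] .## => .  t=0,i=4
  [2] .#. => #  t=0,i=0
  [1] ..# => .  t=0,i=21
  [0] ... => .  t=0,i=18
  bits 11100100 = 228

228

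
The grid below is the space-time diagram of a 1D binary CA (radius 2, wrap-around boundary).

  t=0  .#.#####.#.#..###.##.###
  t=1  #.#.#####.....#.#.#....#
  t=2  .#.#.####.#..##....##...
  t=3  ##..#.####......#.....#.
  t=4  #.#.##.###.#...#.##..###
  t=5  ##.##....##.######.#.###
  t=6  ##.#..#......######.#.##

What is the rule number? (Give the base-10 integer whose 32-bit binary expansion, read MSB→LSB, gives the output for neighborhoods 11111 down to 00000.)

  [31] ##### => #  t=0,i=5
  [30] ####. => #  t=0,i=6
  [29] ###.# => #  t=0,i=7
  [28] ###.. => #  t=1,i=8
  [27] ##.## => .  t=0,i=17
  [26] ##.#. => #  t=0,i=0
  [25] ##..# => #  t=3,i=2
  [24] ##... => .  t=1,i=9
  [23] #.### => .  t=0,i=3
  [22] #.##. => #  t=0,i=18
  [21] #.#.# => .  t=0,i=1
  [20] #.#.. => .  t=0,i=11
  [19] #..## => .  t=0,i=13
  [18] #..#. => .  t=3,i=3
  [17] #...# => #  t=4,i=13
  [16] #.... => #  t=1,i=10
  [15] .#### => #  t=0,i=4
  [14] .###. => .  t=0,i=15
  [13] .##.# => .  t=0,i=19
  [12] .##.. => .  t=2,i=14
  [11] .#.## => #  t=0,i=2
  [10] .#.#. => .  t=0,i=10
  [9] .#..# => .  t=0,i=12
  [8] .#... => #  t=1,i=19
  [7] ..### => #  t=0,i=14
  [6] ..##. => .  t=1,i=23
  [5] ..#.# => #  t=1,i=14
  [4] ..#.. => .  t=3,i=16
  [3] ...## => .  t=1,i=22
  [2] ...#. => #  t=1,i=13
  [1] ....# => .  t=1,i=12
  [0] ..... => .  t=1,i=11
  bits 11110110010000111000100110100100 = 4131621284

4131621284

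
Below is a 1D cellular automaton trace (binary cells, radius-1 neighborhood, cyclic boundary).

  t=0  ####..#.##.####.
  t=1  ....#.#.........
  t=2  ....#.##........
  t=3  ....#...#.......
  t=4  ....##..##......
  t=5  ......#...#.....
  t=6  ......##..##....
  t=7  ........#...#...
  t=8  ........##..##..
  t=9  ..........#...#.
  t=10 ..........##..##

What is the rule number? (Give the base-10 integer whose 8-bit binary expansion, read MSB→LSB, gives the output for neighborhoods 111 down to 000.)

20

  ### -> .   bit 7 = 0  t=0,i=1
  ##. -> .   bit 6 = 0  t=0,i=3
  #.# -> .   bit 5 = 0  t=0,i=7
  #.. -> #   bit 4 = 1  t=0,i=4
  .## -> .   bit 3 = 0  t=0,i=0
  .#. -> #   bit 2 = 1  t=0,i=6
  ..# -> .   bit 1 = 0  t=0,i=5
  ... -> .   bit 0 = 0  t=1,i=0
  bits 00010100 = 20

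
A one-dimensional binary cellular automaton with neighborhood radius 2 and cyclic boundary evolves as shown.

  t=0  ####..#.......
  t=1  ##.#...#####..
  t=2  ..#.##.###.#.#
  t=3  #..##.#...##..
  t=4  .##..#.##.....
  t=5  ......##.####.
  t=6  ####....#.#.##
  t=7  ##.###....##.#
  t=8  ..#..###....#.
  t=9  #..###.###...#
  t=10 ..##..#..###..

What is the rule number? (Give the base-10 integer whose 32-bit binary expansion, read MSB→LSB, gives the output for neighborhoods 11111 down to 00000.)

2641070977

  nb #####: next=#  (t=1,i=9, bit31=1)
  nb ####.: next=.  (t=0,i=2, bit30=0)
  nb ###.#: next=.  (t=2,i=9, bit29=0)
  nb ###..: next=#  (t=0,i=3, bit28=1)
  nb ##.##: next=#  (t=2,i=6, bit27=1)
  nb ##.#.: next=#  (t=1,i=2, bit26=1)
  nb ##..#: next=.  (t=0,i=4, bit25=0)
  nb ##...: next=#  (t=4,i=9, bit24=1)
  nb #.###: next=.  (t=2,i=7, bit23=0)
  nb #.##.: next=#  (t=2,i=4, bit22=1)
  nb #.#.#: next=#  (t=2,i=11, bit21=1)
  nb #.#..: next=.  (t=1,i=3, bit20=0)
  nb #..##: next=#  (t=1,i=13, bit19=1)
  nb #..#.: next=.  (t=0,i=5, bit18=0)
  nb #...#: next=#  (t=1,i=5, bit17=1)
  nb #....: next=#  (t=0,i=8, bit16=1)
  nb .####: next=#  (t=0,i=1, bit15=1)
  nb .###.: next=.  (t=2,i=8, bit14=0)
  nb .##.#: next=.  (t=1,i=1, bit13=0)
  nb .##..: next=.  (t=3,i=11, bit12=0)
  nb .#.##: next=#  (t=2,i=3, bit11=1)
  nb .#.#.: next=.  (t=2,i=12, bit10=0)
  nb .#..#: next=#  (t=2,i=0, bit9=1)
  nb .#...: next=#  (t=0,i=7, bit8=1)
  nb ..###: next=#  (t=0,i=0, bit7=1)
  nb ..##.: next=.  (t=1,i=0, bit6=0)
  nb ..#.#: next=.  (t=2,i=2, bit5=0)
  nb ..#..: next=.  (t=0,i=6, bit4=0)
  nb ...##: next=.  (t=0,i=13, bit3=0)
  nb ...#.: next=.  (t=6,i=7, bit2=0)
  nb ....#: next=.  (t=0,i=12, bit1=0)
  nb .....: next=#  (t=0,i=9, bit0=1)
  bits 10011101011010111000101110000001 = 2641070977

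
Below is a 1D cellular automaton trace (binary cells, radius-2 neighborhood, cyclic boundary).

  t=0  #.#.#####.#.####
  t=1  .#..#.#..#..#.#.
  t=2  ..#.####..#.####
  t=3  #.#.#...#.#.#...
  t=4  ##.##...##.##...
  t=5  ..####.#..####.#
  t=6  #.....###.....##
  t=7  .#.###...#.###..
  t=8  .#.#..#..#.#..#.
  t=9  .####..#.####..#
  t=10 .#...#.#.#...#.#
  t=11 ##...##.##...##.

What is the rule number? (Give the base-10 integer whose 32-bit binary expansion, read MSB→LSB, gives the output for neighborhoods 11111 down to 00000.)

2412779051

  #####|#  b31=1 t=0,i=6
  ####.|.  b30=0 t=0,i=7
  ###.#|.  b29=0 t=0,i=0
  ###..|.  b28=0 t=2,i=7
  ##.##|#  b27=1 t=4,i=2
  ##.#.|#  b26=1 t=0,i=1
  ##..#|#  b25=1 t=2,i=0
  ##...|#  b24=1 t=4,i=5
  #.###|#  b23=1 t=0,i=4
  #.##.|#  b22=1 t=4,i=3
  #.#.#|.  b21=0 t=0,i=2
  #.#..|#  b20=1 t=1,i=6
  #..##|.  b19=0 t=5,i=1
  #..#.|.  b18=0 t=1,i=0
  #...#|.  b17=0 t=3,i=6
  #....|.  b16=0 t=6,i=2
  .####|.  b15=0 t=0,i=5
  .###.|.  b14=0 t=6,i=7
  .##.#|.  b13=0 t=4,i=1
  .##..|#  b12=1 t=4,i=4
  .#.##|.  b11=0 t=0,i=3
  .#.#.|#  b10=1 t=1,i=5
  .#..#|#  b9=1 t=1,i=2
  .#...|.  b8=0 t=3,i=5
  ..###|.  b7=0 t=5,i=2
  ..##.|.  b6=0 t=4,i=0
  ..#.#|#  b5=1 t=1,i=4
  ..#..|.  b4=0 t=1,i=1
  ...##|#  b3=1 t=4,i=7
  ...#.|.  b2=0 t=3,i=7
  ....#|#  b1=1 t=6,i=4
  .....|#  b0=1 t=6,i=3
  bits 10001111110100000001011000101011 = 2412779051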